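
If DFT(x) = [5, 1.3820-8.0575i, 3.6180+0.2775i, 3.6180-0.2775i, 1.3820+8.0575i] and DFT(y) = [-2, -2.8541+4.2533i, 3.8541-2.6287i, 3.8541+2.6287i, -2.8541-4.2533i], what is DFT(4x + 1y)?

By linearity: DFT(4x + 1y) = 4·DFT(x) + 1·DFT(y)
= 4·[5, 1.3820-8.0575i, 3.6180+0.2775i, 3.6180-0.2775i, 1.3820+8.0575i] + 1·[-2, -2.8541+4.2533i, 3.8541-2.6287i, 3.8541+2.6287i, -2.8541-4.2533i]

Computing element-wise:
Z[0] = 4·(5) + 1·(-2) = 18
Z[1] = 4·(1.3820-8.0575i) + 1·(-2.8541+4.2533i) = 2.6739-27.9767i
Z[2] = 4·(3.6180+0.2775i) + 1·(3.8541-2.6287i) = 18.3261-1.5187i
Z[3] = 4·(3.6180-0.2775i) + 1·(3.8541+2.6287i) = 18.3261+1.5187i
Z[4] = 4·(1.3820+8.0575i) + 1·(-2.8541-4.2533i) = 2.6739+27.9767i

DFT(4x + 1y) = 4·X + 1·Y = [18, 2.6739-27.9767i, 18.3261-1.5187i, 18.3261+1.5187i, 2.6739+27.9767i]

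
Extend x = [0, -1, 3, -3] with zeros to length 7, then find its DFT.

Original 4-point DFT: [-1, -3-2i, 7, -3+2i]
Zero-padded 7-point DFT provides frequency interpolation.

DFT_7([x, 0, ...]) = [-1, 1.4119-0.8413i, -4.3509-0.0689i, 3.4390+5.7042i, 3.4390-5.7042i, -4.3509+0.0689i, 1.4119+0.8413i]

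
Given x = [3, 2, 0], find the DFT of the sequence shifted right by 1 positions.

Time shift by 1: X_shifted[k] = ω_3^(1k) · X[k]
Shifted x = [0, 3, 2]

DFT(x[n-1]) = [5, -2.5000-0.8660i, -2.5000+0.8660i]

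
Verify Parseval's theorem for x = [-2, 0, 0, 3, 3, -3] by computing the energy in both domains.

Time domain:
Σ|x[n]|² = |-2|² + |0|² + |0|² + |3|² + |3|² + |-3|² = 31.0000

Frequency domain:
(1/6)Σ|X[k]|² = (1/6)(|1|² + |-8|² + |1.0000-5.1962i|² + |1|² + |1.0000+5.1962i|² + |-8|²) = (1/6)·186.0000 = 31.0000

Both sides agree, confirming Parseval's theorem.

Σ|x[n]|² = (1/N)Σ|X[k]|² = 31.0000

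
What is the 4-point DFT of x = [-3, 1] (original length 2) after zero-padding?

Original 2-point DFT: [-2, -4]
Zero-padded 4-point DFT provides frequency interpolation.

DFT_4([x, 0, ...]) = [-2, -3-1i, -4, -3+1i]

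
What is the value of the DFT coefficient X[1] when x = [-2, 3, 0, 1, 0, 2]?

X[1] = Σ(n=0 to 5) x[n] · ω_6^(1n) where ω_6 = e^(-2πi/6)
= (-2)·ω_6^0 + (3)·ω_6^1 + (0)·ω_6^2 + (1)·ω_6^3 + (0)·ω_6^4 + (2)·ω_6^5

X[1] = -0.5000-0.8660i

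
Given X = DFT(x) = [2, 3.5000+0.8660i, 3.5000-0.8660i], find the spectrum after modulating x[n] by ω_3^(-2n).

Modulation property: DFT(ω_3^(-2n)·x[n]) = X[(k-2) mod 3], so circularly shift X by 2 positions.

X[k-2] = [3.5000+0.8660i, 3.5000-0.8660i, 2]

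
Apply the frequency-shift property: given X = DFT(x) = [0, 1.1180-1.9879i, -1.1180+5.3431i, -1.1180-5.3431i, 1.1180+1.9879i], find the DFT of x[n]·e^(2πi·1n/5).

Modulation property: DFT(ω_5^(-1n)·x[n]) = X[(k-1) mod 5], so circularly shift X by 1 positions.

X[k-1] = [1.1180+1.9879i, 0, 1.1180-1.9879i, -1.1180+5.3431i, -1.1180-5.3431i]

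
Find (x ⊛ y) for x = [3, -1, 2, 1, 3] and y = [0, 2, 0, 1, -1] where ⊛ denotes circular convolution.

(x ⊛ y)[n] = Σ(m=0 to 4) x[m] · y[(n-m) mod 5]

Computing each output sample:
(x ⊛ y)[0] = 9
(x ⊛ y)[1] = 5
(x ⊛ y)[2] = 0
(x ⊛ y)[3] = 4
(x ⊛ y)[4] = -2

x ⊛ y = [9, 5, 0, 4, -2]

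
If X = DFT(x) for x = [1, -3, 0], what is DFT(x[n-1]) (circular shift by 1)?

Time shift by 1: X_shifted[k] = ω_3^(1k) · X[k]
Shifted x = [0, 1, -3]

DFT(x[n-1]) = [-2, 1.0000-3.4641i, 1.0000+3.4641i]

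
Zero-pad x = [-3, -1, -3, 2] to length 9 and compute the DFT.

Original 4-point DFT: [-5, 3i, -7, -3i]
Zero-padded 9-point DFT provides frequency interpolation.

DFT_9([x, 0, ...]) = [-5, -5.2870+1.8652i, -1.3546+3.7429i, 1.0000-1.7321i, -5.3584-3.3184i, -5.3584+3.3184i, 1.0000+1.7321i, -1.3546-3.7429i, -5.2870-1.8652i]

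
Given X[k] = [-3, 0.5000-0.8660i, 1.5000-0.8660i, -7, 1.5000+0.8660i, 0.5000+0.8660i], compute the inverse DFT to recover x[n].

x[n] = (1/6) Σ(k=0 to 5) X[k] · e^(2πikn/6)

Computing each x[n]:
x[0] = -1
x[1] = 1
x[2] = -2
x[3] = 1
x[4] = -2
x[5] = 0

x = [-1, 1, -2, 1, -2, 0]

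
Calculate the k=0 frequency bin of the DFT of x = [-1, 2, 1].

X[0] = Σ(n=0 to 2) x[n] · ω_3^0 = Σ x[n]
= (-1) + (2) + (1)

X[0] = 2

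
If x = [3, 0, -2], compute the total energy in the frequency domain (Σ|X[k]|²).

Parseval: Σ|x[n]|² = (1/N)Σ|X[k]|², so Σ|X[k]|² = N·Σ|x[n]|² = 3·13.0000

Σ|X[k]|² = N·Σ|x[n]|² = 3·13.0000 = 39.0000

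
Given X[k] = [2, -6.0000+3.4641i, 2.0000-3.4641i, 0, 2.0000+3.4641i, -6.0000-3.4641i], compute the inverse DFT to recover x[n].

x[n] = (1/6) Σ(k=0 to 5) X[k] · e^(2πikn/6)

Computing each x[n]:
x[0] = -1
x[1] = -1
x[2] = -1
x[3] = 3
x[4] = 3
x[5] = -1

x = [-1, -1, -1, 3, 3, -1]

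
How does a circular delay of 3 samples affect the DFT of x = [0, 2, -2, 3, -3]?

Time shift by 3: X_shifted[k] = ω_5^(3k) · X[k]
Shifted x = [-2, 3, -3, 0, 2]

DFT(x[n-3]) = [0, 1.9721+0.8123i, -6.9721-3.4410i, -6.9721+3.4410i, 1.9721-0.8123i]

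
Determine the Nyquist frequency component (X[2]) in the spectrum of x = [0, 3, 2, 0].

X[2] = Σ(n=0 to 3) x[n] · ω_4^(2n) where ω_4 = e^(-2πi/4)
= (0)·ω_4^0 + (3)·ω_4^2 + (2)·ω_4^4 + (0)·ω_4^6

X[2] = -1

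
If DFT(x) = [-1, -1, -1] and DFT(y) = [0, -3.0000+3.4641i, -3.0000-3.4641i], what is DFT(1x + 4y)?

By linearity: DFT(1x + 4y) = 1·DFT(x) + 4·DFT(y)
= 1·[-1, -1, -1] + 4·[0, -3.0000+3.4641i, -3.0000-3.4641i]

Computing element-wise:
Z[0] = 1·(-1) + 4·(0) = -1
Z[1] = 1·(-1) + 4·(-3.0000+3.4641i) = -13.0000+13.8564i
Z[2] = 1·(-1) + 4·(-3.0000-3.4641i) = -13.0000-13.8564i

DFT(1x + 4y) = 1·X + 4·Y = [-1, -13.0000+13.8564i, -13.0000-13.8564i]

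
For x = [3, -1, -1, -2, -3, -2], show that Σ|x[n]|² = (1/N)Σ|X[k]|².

Time domain:
Σ|x[n]|² = |3|² + |-1|² + |-1|² + |-2|² + |-3|² + |-2|² = 28.0000

Frequency domain:
(1/6)Σ|X[k]|² = (1/6)(|-6|² + |5.5000-2.5981i|² + |4.5000+0.8660i|² + |4|² + |4.5000-0.8660i|² + |5.5000+2.5981i|²) = (1/6)·168.0000 = 28.0000

Both sides agree, confirming Parseval's theorem.

Σ|x[n]|² = (1/N)Σ|X[k]|² = 28.0000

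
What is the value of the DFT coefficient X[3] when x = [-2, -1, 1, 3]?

X[3] = Σ(n=0 to 3) x[n] · ω_4^(3n) where ω_4 = e^(-2πi/4)
= (-2)·ω_4^0 + (-1)·ω_4^3 + (1)·ω_4^6 + (3)·ω_4^9

X[3] = -3-4i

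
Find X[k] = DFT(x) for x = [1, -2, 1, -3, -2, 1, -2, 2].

X[k] = Σ(n=0 to 7) x[n] · ω_8^(nk)
where ω_8 = e^(-2πi/8)

Computing each X[k]:
X[0] = -4
X[1] = 4.4142+2.6569i
X[2] = 0
X[3] = 1.5858+8.6569i
X[4] = 0
X[5] = 1.5858-8.6569i
X[6] = 0
X[7] = 4.4142-2.6569i

X = [-4, 4.4142+2.6569i, 0, 1.5858+8.6569i, 0, 1.5858-8.6569i, 0, 4.4142-2.6569i]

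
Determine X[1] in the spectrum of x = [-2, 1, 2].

X[1] = Σ(n=0 to 2) x[n] · ω_3^(1n) where ω_3 = e^(-2πi/3)
= (-2)·ω_3^0 + (1)·ω_3^1 + (2)·ω_3^2

X[1] = -3.5000+0.8660i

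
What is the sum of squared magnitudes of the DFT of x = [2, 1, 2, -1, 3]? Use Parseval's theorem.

Parseval: Σ|x[n]|² = (1/N)Σ|X[k]|², so Σ|X[k]|² = N·Σ|x[n]|² = 5·19.0000

Σ|X[k]|² = N·Σ|x[n]|² = 5·19.0000 = 95.0000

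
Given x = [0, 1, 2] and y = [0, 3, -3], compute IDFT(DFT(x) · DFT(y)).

(x ⊛ y)[n] = Σ(m=0 to 2) x[m] · y[(n-m) mod 3]

Computing each output sample:
(x ⊛ y)[0] = 3
(x ⊛ y)[1] = -6
(x ⊛ y)[2] = 3

x ⊛ y = [3, -6, 3]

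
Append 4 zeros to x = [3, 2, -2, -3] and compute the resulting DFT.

Original 4-point DFT: [0, 5-5i, 2, 5+5i]
Zero-padded 8-point DFT provides frequency interpolation.

DFT_8([x, 0, ...]) = [0, 6.5355+2.7071i, 5-5i, -0.5355-1.2929i, 2, -0.5355+1.2929i, 5+5i, 6.5355-2.7071i]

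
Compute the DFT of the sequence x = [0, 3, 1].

X[k] = Σ(n=0 to 2) x[n] · ω_3^(nk)
where ω_3 = e^(-2πi/3)

Computing each X[k]:
X[0] = 4
X[1] = -2.0000-1.7321i
X[2] = -2.0000+1.7321i

X = [4, -2.0000-1.7321i, -2.0000+1.7321i]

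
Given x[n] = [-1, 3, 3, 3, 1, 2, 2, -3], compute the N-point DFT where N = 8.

X[k] = Σ(n=0 to 7) x[n] · ω_8^(nk)
where ω_8 = e^(-2πi/8)

Computing each X[k]:
X[0] = 10
X[1] = -5.5355-5.9497i
X[2] = -5-5i
X[3] = 1.5355-3.9497i
X[4] = 0
X[5] = 1.5355+3.9497i
X[6] = -5+5i
X[7] = -5.5355+5.9497i

X = [10, -5.5355-5.9497i, -5-5i, 1.5355-3.9497i, 0, 1.5355+3.9497i, -5+5i, -5.5355+5.9497i]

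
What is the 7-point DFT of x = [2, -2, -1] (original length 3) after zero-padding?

Original 3-point DFT: [-1, 3.5000+0.8660i, 3.5000-0.8660i]
Zero-padded 7-point DFT provides frequency interpolation.

DFT_7([x, 0, ...]) = [-1, 0.9755+2.5386i, 3.3460+1.5160i, 3.1784+0.0859i, 3.1784-0.0859i, 3.3460-1.5160i, 0.9755-2.5386i]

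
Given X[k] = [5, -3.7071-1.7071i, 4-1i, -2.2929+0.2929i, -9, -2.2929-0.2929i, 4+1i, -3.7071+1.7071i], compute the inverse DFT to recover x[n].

x[n] = (1/8) Σ(k=0 to 7) X[k] · e^(2πikn/8)

Computing each x[n]:
x[0] = -1
x[1] = 2
x[2] = -1
x[3] = 2
x[4] = 2
x[5] = 2
x[6] = -2
x[7] = 1

x = [-1, 2, -1, 2, 2, 2, -2, 1]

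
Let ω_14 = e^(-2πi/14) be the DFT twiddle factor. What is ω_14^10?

ω_14^10 = e^(-2πi·10/14)
= cos(-2π·10/14) + i·sin(-2π·10/14)
= cos(-20π/14) + i·sin(-20π/14)

ω_14^10 = cos(-20π/14) + i·sin(-20π/14) = -0.2225+0.9749i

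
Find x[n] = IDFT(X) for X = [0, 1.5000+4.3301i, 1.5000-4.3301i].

x[n] = (1/3) Σ(k=0 to 2) X[k] · e^(2πikn/3)

Computing each x[n]:
x[0] = 1
x[1] = -3
x[2] = 2

x = [1, -3, 2]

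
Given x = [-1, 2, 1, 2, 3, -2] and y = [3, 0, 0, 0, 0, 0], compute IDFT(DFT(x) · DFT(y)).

(x ⊛ y)[n] = Σ(m=0 to 5) x[m] · y[(n-m) mod 6]

Computing each output sample:
(x ⊛ y)[0] = -3
(x ⊛ y)[1] = 6
(x ⊛ y)[2] = 3
(x ⊛ y)[3] = 6
(x ⊛ y)[4] = 9
(x ⊛ y)[5] = -6

x ⊛ y = [-3, 6, 3, 6, 9, -6]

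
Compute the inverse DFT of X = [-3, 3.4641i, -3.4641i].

x[n] = (1/3) Σ(k=0 to 2) X[k] · e^(2πikn/3)

Computing each x[n]:
x[0] = -1
x[1] = -3
x[2] = 1

x = [-1, -3, 1]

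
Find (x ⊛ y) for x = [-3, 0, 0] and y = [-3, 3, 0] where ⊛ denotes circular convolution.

(x ⊛ y)[n] = Σ(m=0 to 2) x[m] · y[(n-m) mod 3]

Computing each output sample:
(x ⊛ y)[0] = 9
(x ⊛ y)[1] = -9
(x ⊛ y)[2] = 0

x ⊛ y = [9, -9, 0]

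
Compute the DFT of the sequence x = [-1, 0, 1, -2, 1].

X[k] = Σ(n=0 to 4) x[n] · ω_5^(nk)
where ω_5 = e^(-2πi/5)

Computing each X[k]:
X[0] = -1
X[1] = 0.1180-0.8123i
X[2] = -2.1180+3.4410i
X[3] = -2.1180-3.4410i
X[4] = 0.1180+0.8123i

X = [-1, 0.1180-0.8123i, -2.1180+3.4410i, -2.1180-3.4410i, 0.1180+0.8123i]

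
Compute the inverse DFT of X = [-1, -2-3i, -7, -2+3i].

x[n] = (1/4) Σ(k=0 to 3) X[k] · e^(2πikn/4)

Computing each x[n]:
x[0] = -3
x[1] = 3
x[2] = -1
x[3] = 0

x = [-3, 3, -1, 0]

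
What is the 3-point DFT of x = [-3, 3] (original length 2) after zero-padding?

Original 2-point DFT: [0, -6]
Zero-padded 3-point DFT provides frequency interpolation.

DFT_3([x, 0, ...]) = [0, -4.5000-2.5981i, -4.5000+2.5981i]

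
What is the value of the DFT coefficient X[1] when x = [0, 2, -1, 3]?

X[1] = Σ(n=0 to 3) x[n] · ω_4^(1n) where ω_4 = e^(-2πi/4)
= (0)·ω_4^0 + (2)·ω_4^1 + (-1)·ω_4^2 + (3)·ω_4^3

X[1] = 1+1i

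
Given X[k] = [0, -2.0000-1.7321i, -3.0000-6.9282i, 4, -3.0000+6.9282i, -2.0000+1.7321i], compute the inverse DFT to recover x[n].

x[n] = (1/6) Σ(k=0 to 5) X[k] · e^(2πikn/6)

Computing each x[n]:
x[0] = -1
x[1] = 2
x[2] = 0
x[3] = -1
x[4] = 3
x[5] = -3

x = [-1, 2, 0, -1, 3, -3]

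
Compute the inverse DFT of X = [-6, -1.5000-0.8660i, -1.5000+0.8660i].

x[n] = (1/3) Σ(k=0 to 2) X[k] · e^(2πikn/3)

Computing each x[n]:
x[0] = -3
x[1] = -1
x[2] = -2

x = [-3, -1, -2]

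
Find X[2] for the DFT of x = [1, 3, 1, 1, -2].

X[2] = Σ(n=0 to 4) x[n] · ω_5^(2n) where ω_5 = e^(-2πi/5)
= (1)·ω_5^0 + (3)·ω_5^2 + (1)·ω_5^4 + (1)·ω_5^6 + (-2)·ω_5^8

X[2] = 0.8090-2.9389i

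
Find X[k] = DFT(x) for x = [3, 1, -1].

X[k] = Σ(n=0 to 2) x[n] · ω_3^(nk)
where ω_3 = e^(-2πi/3)

Computing each X[k]:
X[0] = 3
X[1] = 3.0000-1.7321i
X[2] = 3.0000+1.7321i

X = [3, 3.0000-1.7321i, 3.0000+1.7321i]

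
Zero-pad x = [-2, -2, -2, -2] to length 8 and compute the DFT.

Original 4-point DFT: [-8, 0, 0, 0]
Zero-padded 8-point DFT provides frequency interpolation.

DFT_8([x, 0, ...]) = [-8, -2.0000+4.8284i, 0, -2.0000+0.8284i, 0, -2.0000-0.8284i, 0, -2.0000-4.8284i]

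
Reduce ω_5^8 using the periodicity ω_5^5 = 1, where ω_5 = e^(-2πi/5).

Since ω_5^5 = 1, powers reduce modulo 5.
8 mod 5 = 3
So ω_5^8 = ω_5^3 = e^(-2πi·3/5)

ω_5^8 = ω_5^3 = -0.8090+0.5878i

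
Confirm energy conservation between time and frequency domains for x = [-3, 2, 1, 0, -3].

Time domain:
Σ|x[n]|² = |-3|² + |2|² + |1|² + |0|² + |-3|² = 23.0000

Frequency domain:
(1/5)Σ|X[k]|² = (1/5)(|-3|² + |-4.1180-5.3431i|² + |-1.8820-1.9879i|² + |-1.8820+1.9879i|² + |-4.1180+5.3431i|²) = (1/5)·115.0000 = 23.0000

Both sides agree, confirming Parseval's theorem.

Σ|x[n]|² = (1/N)Σ|X[k]|² = 23.0000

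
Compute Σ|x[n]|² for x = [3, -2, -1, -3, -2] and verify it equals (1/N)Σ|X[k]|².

Time domain:
Σ|x[n]|² = |3|² + |-2|² + |-1|² + |-3|² + |-2|² = 27.0000

Frequency domain:
(1/5)Σ|X[k]|² = (1/5)(|-5|² + |5.0000-1.1756i|² + |5.0000+1.9021i|² + |5.0000-1.9021i|² + |5.0000+1.1756i|²) = (1/5)·135.0000 = 27.0000

Both sides agree, confirming Parseval's theorem.

Σ|x[n]|² = (1/N)Σ|X[k]|² = 27.0000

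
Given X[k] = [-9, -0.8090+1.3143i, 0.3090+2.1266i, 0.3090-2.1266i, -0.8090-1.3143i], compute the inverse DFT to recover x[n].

x[n] = (1/5) Σ(k=0 to 4) X[k] · e^(2πikn/5)

Computing each x[n]:
x[0] = -2
x[1] = -3
x[2] = -1
x[3] = -2
x[4] = -1

x = [-2, -3, -1, -2, -1]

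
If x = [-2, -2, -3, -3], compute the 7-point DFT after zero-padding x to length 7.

Original 4-point DFT: [-10, 1-1i, 0, 1+1i]
Zero-padded 7-point DFT provides frequency interpolation.

DFT_7([x, 0, ...]) = [-10, 0.1235+5.7901i, -0.7225-1.6973i, -1.4010+1.4471i, -1.4010-1.4471i, -0.7225+1.6973i, 0.1235-5.7901i]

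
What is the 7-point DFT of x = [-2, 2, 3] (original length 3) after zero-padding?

Original 3-point DFT: [3, -4.5000+0.8660i, -4.5000-0.8660i]
Zero-padded 7-point DFT provides frequency interpolation.

DFT_7([x, 0, ...]) = [3, -1.4206-4.4884i, -5.1479-0.6482i, -1.9315+1.4777i, -1.9315-1.4777i, -5.1479+0.6482i, -1.4206+4.4884i]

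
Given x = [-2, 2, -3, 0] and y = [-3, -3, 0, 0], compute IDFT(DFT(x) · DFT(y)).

(x ⊛ y)[n] = Σ(m=0 to 3) x[m] · y[(n-m) mod 4]

Computing each output sample:
(x ⊛ y)[0] = 6
(x ⊛ y)[1] = 0
(x ⊛ y)[2] = 3
(x ⊛ y)[3] = 9

x ⊛ y = [6, 0, 3, 9]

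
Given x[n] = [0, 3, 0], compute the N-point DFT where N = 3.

X[k] = Σ(n=0 to 2) x[n] · ω_3^(nk)
where ω_3 = e^(-2πi/3)

Computing each X[k]:
X[0] = 3
X[1] = -1.5000-2.5981i
X[2] = -1.5000+2.5981i

X = [3, -1.5000-2.5981i, -1.5000+2.5981i]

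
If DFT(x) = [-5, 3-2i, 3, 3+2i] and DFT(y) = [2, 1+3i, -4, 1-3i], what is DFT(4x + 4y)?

By linearity: DFT(4x + 4y) = 4·DFT(x) + 4·DFT(y)
= 4·[-5, 3-2i, 3, 3+2i] + 4·[2, 1+3i, -4, 1-3i]

Computing element-wise:
Z[0] = 4·(-5) + 4·(2) = -12
Z[1] = 4·(3-2i) + 4·(1+3i) = 16+4i
Z[2] = 4·(3) + 4·(-4) = -4
Z[3] = 4·(3+2i) + 4·(1-3i) = 16-4i

DFT(4x + 4y) = 4·X + 4·Y = [-12, 16+4i, -4, 16-4i]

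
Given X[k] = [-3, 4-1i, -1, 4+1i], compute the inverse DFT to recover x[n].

x[n] = (1/4) Σ(k=0 to 3) X[k] · e^(2πikn/4)

Computing each x[n]:
x[0] = 1
x[1] = 0
x[2] = -3
x[3] = -1

x = [1, 0, -3, -1]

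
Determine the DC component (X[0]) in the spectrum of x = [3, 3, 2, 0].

X[0] = Σ(n=0 to 3) x[n] · ω_4^0 = Σ x[n]
= (3) + (3) + (2) + (0)

X[0] = 8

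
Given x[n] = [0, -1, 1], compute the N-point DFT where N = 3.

X[k] = Σ(n=0 to 2) x[n] · ω_3^(nk)
where ω_3 = e^(-2πi/3)

Computing each X[k]:
X[0] = 0
X[1] = 1.7321i
X[2] = -1.7321i

X = [0, 1.7321i, -1.7321i]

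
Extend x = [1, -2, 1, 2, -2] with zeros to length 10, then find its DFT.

Original 5-point DFT: [0, -2.6631+0.5878i, 5.1631-0.9511i, 5.1631+0.9511i, -2.6631-0.5878i]
Zero-padded 10-point DFT provides frequency interpolation.

DFT_10([x, 0, ...]) = [0, 0.6910-0.5020i, -2.6631+0.5878i, 1.8090+5.5676i, 5.1631-0.9511i, 0, 5.1631+0.9511i, 1.8090-5.5676i, -2.6631-0.5878i, 0.6910+0.5020i]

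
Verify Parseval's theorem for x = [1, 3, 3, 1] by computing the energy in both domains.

Time domain:
Σ|x[n]|² = |1|² + |3|² + |3|² + |1|² = 20.0000

Frequency domain:
(1/4)Σ|X[k]|² = (1/4)(|8|² + |-2-2i|² + |0|² + |-2+2i|²) = (1/4)·80.0000 = 20.0000

Both sides agree, confirming Parseval's theorem.

Σ|x[n]|² = (1/N)Σ|X[k]|² = 20.0000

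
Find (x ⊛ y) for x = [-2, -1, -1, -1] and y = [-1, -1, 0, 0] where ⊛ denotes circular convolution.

(x ⊛ y)[n] = Σ(m=0 to 3) x[m] · y[(n-m) mod 4]

Computing each output sample:
(x ⊛ y)[0] = 3
(x ⊛ y)[1] = 3
(x ⊛ y)[2] = 2
(x ⊛ y)[3] = 2

x ⊛ y = [3, 3, 2, 2]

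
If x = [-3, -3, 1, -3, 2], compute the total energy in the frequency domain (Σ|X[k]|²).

Parseval: Σ|x[n]|² = (1/N)Σ|X[k]|², so Σ|X[k]|² = N·Σ|x[n]|² = 5·32.0000

Σ|X[k]|² = N·Σ|x[n]|² = 5·32.0000 = 160.0000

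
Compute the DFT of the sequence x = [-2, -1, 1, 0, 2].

X[k] = Σ(n=0 to 4) x[n] · ω_5^(nk)
where ω_5 = e^(-2πi/5)

Computing each X[k]:
X[0] = 0
X[1] = -2.5000+2.2654i
X[2] = -2.5000+2.7144i
X[3] = -2.5000-2.7144i
X[4] = -2.5000-2.2654i

X = [0, -2.5000+2.2654i, -2.5000+2.7144i, -2.5000-2.7144i, -2.5000-2.2654i]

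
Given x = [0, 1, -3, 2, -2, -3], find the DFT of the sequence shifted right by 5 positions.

Time shift by 5: X_shifted[k] = ω_6^(5k) · X[k]
Shifted x = [1, -3, 2, -2, -3, 0]

DFT(x[n-5]) = [-5, 2.0000-1.7321i, 1.0000+6.9282i, 5, 1.0000-6.9282i, 2.0000+1.7321i]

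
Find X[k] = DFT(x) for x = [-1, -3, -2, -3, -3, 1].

X[k] = Σ(n=0 to 5) x[n] · ω_6^(nk)
where ω_6 = e^(-2πi/6)

Computing each X[k]:
X[0] = -11
X[1] = 3.5000+2.5981i
X[2] = -0.5000+4.3301i
X[3] = -1
X[4] = -0.5000-4.3301i
X[5] = 3.5000-2.5981i

X = [-11, 3.5000+2.5981i, -0.5000+4.3301i, -1, -0.5000-4.3301i, 3.5000-2.5981i]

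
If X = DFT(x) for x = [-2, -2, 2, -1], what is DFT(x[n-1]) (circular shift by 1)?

Time shift by 1: X_shifted[k] = ω_4^(1k) · X[k]
Shifted x = [-1, -2, -2, 2]

DFT(x[n-1]) = [-3, 1+4i, -3, 1-4i]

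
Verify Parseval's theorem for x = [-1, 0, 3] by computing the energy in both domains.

Time domain:
Σ|x[n]|² = |-1|² + |0|² + |3|² = 10.0000

Frequency domain:
(1/3)Σ|X[k]|² = (1/3)(|2|² + |-2.5000+2.5981i|² + |-2.5000-2.5981i|²) = (1/3)·30.0000 = 10.0000

Both sides agree, confirming Parseval's theorem.

Σ|x[n]|² = (1/N)Σ|X[k]|² = 10.0000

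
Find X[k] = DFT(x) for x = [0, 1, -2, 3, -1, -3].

X[k] = Σ(n=0 to 5) x[n] · ω_6^(nk)
where ω_6 = e^(-2πi/6)

Computing each X[k]:
X[0] = -2
X[1] = -2.5000-2.5981i
X[2] = 5.5000-4.3301i
X[3] = -4
X[4] = 5.5000+4.3301i
X[5] = -2.5000+2.5981i

X = [-2, -2.5000-2.5981i, 5.5000-4.3301i, -4, 5.5000+4.3301i, -2.5000+2.5981i]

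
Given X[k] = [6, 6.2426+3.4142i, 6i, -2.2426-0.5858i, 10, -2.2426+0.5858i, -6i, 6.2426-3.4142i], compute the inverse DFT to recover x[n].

x[n] = (1/8) Σ(k=0 to 7) X[k] · e^(2πikn/8)

Computing each x[n]:
x[0] = 3
x[1] = -1
x[2] = 1
x[3] = -1
x[4] = 1
x[5] = -3
x[6] = 3
x[7] = 3

x = [3, -1, 1, -1, 1, -3, 3, 3]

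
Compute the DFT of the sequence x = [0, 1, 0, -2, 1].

X[k] = Σ(n=0 to 4) x[n] · ω_5^(nk)
where ω_5 = e^(-2πi/5)

Computing each X[k]:
X[0] = 0
X[1] = 2.2361-1.1756i
X[2] = -2.2361+1.9021i
X[3] = -2.2361-1.9021i
X[4] = 2.2361+1.1756i

X = [0, 2.2361-1.1756i, -2.2361+1.9021i, -2.2361-1.9021i, 2.2361+1.1756i]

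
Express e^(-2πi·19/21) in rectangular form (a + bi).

ω_21^19 = e^(-2πi·19/21)
= cos(-2π·19/21) + i·sin(-2π·19/21)
= cos(-38π/21) + i·sin(-38π/21)

ω_21^19 = cos(-38π/21) + i·sin(-38π/21) = 0.8262+0.5633i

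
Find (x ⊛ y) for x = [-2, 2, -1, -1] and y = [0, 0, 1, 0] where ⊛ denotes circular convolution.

(x ⊛ y)[n] = Σ(m=0 to 3) x[m] · y[(n-m) mod 4]

Computing each output sample:
(x ⊛ y)[0] = -1
(x ⊛ y)[1] = -1
(x ⊛ y)[2] = -2
(x ⊛ y)[3] = 2

x ⊛ y = [-1, -1, -2, 2]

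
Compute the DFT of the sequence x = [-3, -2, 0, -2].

X[k] = Σ(n=0 to 3) x[n] · ω_4^(nk)
where ω_4 = e^(-2πi/4)

Computing each X[k]:
X[0] = -7
X[1] = -3
X[2] = 1
X[3] = -3

X = [-7, -3, 1, -3]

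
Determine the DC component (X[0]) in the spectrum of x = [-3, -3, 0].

X[0] = Σ(n=0 to 2) x[n] · ω_3^0 = Σ x[n]
= (-3) + (-3) + (0)

X[0] = -6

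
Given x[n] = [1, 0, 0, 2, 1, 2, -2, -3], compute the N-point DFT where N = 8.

X[k] = Σ(n=0 to 7) x[n] · ω_8^(nk)
where ω_8 = e^(-2πi/8)

Computing each X[k]:
X[0] = 1
X[1] = -4.9497-4.1213i
X[2] = 4-3i
X[3] = 4.9497-0.1213i
X[4] = -1
X[5] = 4.9497+0.1213i
X[6] = 4+3i
X[7] = -4.9497+4.1213i

X = [1, -4.9497-4.1213i, 4-3i, 4.9497-0.1213i, -1, 4.9497+0.1213i, 4+3i, -4.9497+4.1213i]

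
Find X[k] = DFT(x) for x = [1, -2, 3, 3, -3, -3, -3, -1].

X[k] = Σ(n=0 to 7) x[n] · ω_8^(nk)
where ω_8 = e^(-2πi/8)

Computing each X[k]:
X[0] = -5
X[1] = 1.8787-9.5355i
X[2] = -2+7i
X[3] = 6.1213+2.4645i
X[4] = 1
X[5] = 6.1213-2.4645i
X[6] = -2-7i
X[7] = 1.8787+9.5355i

X = [-5, 1.8787-9.5355i, -2+7i, 6.1213+2.4645i, 1, 6.1213-2.4645i, -2-7i, 1.8787+9.5355i]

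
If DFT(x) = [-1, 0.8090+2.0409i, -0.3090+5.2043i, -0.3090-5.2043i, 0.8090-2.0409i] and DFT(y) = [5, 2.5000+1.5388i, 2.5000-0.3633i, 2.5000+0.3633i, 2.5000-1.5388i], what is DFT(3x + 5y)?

By linearity: DFT(3x + 5y) = 3·DFT(x) + 5·DFT(y)
= 3·[-1, 0.8090+2.0409i, -0.3090+5.2043i, -0.3090-5.2043i, 0.8090-2.0409i] + 5·[5, 2.5000+1.5388i, 2.5000-0.3633i, 2.5000+0.3633i, 2.5000-1.5388i]

Computing element-wise:
Z[0] = 3·(-1) + 5·(5) = 22
Z[1] = 3·(0.8090+2.0409i) + 5·(2.5000+1.5388i) = 14.9270+13.8167i
Z[2] = 3·(-0.3090+5.2043i) + 5·(2.5000-0.3633i) = 11.5730+13.7964i
Z[3] = 3·(-0.3090-5.2043i) + 5·(2.5000+0.3633i) = 11.5730-13.7964i
Z[4] = 3·(0.8090-2.0409i) + 5·(2.5000-1.5388i) = 14.9270-13.8167i

DFT(3x + 5y) = 3·X + 5·Y = [22, 14.9270+13.8167i, 11.5730+13.7964i, 11.5730-13.7964i, 14.9270-13.8167i]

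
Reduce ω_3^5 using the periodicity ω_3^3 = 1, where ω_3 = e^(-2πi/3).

Since ω_3^3 = 1, powers reduce modulo 3.
5 mod 3 = 2
So ω_3^5 = ω_3^2 = e^(-2πi·2/3)

ω_3^5 = ω_3^2 = -0.5000+0.8660i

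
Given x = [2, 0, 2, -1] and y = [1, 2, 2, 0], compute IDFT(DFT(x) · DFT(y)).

(x ⊛ y)[n] = Σ(m=0 to 3) x[m] · y[(n-m) mod 4]

Computing each output sample:
(x ⊛ y)[0] = 4
(x ⊛ y)[1] = 2
(x ⊛ y)[2] = 6
(x ⊛ y)[3] = 3

x ⊛ y = [4, 2, 6, 3]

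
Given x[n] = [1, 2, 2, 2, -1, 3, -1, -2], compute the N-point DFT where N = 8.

X[k] = Σ(n=0 to 7) x[n] · ω_8^(nk)
where ω_8 = e^(-2πi/8)

Computing each X[k]:
X[0] = 6
X[1] = -1.5355-5.1213i
X[2] = -1-5i
X[3] = 5.5355+0.8787i
X[4] = -4
X[5] = 5.5355-0.8787i
X[6] = -1+5i
X[7] = -1.5355+5.1213i

X = [6, -1.5355-5.1213i, -1-5i, 5.5355+0.8787i, -4, 5.5355-0.8787i, -1+5i, -1.5355+5.1213i]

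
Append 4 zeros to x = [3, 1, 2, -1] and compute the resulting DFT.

Original 4-point DFT: [5, 1-2i, 5, 1+2i]
Zero-padded 8-point DFT provides frequency interpolation.

DFT_8([x, 0, ...]) = [5, 4.4142-2.0000i, 1-2i, 1.5858+2.0000i, 5, 1.5858-2.0000i, 1+2i, 4.4142+2.0000i]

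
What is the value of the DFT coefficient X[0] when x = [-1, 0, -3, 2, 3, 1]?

X[0] = Σ(n=0 to 5) x[n] · ω_6^0 = Σ x[n]
= (-1) + (0) + (-3) + (2) + (3) + (1)

X[0] = 2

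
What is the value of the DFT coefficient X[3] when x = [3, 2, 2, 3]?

X[3] = Σ(n=0 to 3) x[n] · ω_4^(3n) where ω_4 = e^(-2πi/4)
= (3)·ω_4^0 + (2)·ω_4^3 + (2)·ω_4^6 + (3)·ω_4^9

X[3] = 1-1i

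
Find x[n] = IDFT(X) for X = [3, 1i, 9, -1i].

x[n] = (1/4) Σ(k=0 to 3) X[k] · e^(2πikn/4)

Computing each x[n]:
x[0] = 3
x[1] = -2
x[2] = 3
x[3] = -1

x = [3, -2, 3, -1]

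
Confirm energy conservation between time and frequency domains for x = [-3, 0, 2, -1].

Time domain:
Σ|x[n]|² = |-3|² + |0|² + |2|² + |-1|² = 14.0000

Frequency domain:
(1/4)Σ|X[k]|² = (1/4)(|-2|² + |-5-1i|² + |0|² + |-5+1i|²) = (1/4)·56.0000 = 14.0000

Both sides agree, confirming Parseval's theorem.

Σ|x[n]|² = (1/N)Σ|X[k]|² = 14.0000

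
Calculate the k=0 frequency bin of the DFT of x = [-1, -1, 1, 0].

X[0] = Σ(n=0 to 3) x[n] · ω_4^0 = Σ x[n]
= (-1) + (-1) + (1) + (0)

X[0] = -1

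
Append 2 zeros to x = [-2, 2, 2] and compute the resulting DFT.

Original 3-point DFT: [2, -4, -4]
Zero-padded 5-point DFT provides frequency interpolation.

DFT_5([x, 0, ...]) = [2, -3.0000-3.0777i, -3.0000+0.7265i, -3.0000-0.7265i, -3.0000+3.0777i]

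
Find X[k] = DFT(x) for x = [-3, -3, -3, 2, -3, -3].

X[k] = Σ(n=0 to 5) x[n] · ω_6^(nk)
where ω_6 = e^(-2πi/6)

Computing each X[k]:
X[0] = -13
X[1] = -5
X[2] = 5
X[3] = -5
X[4] = 5
X[5] = -5

X = [-13, -5, 5, -5, 5, -5]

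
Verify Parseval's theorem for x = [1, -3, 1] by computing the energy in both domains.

Time domain:
Σ|x[n]|² = |1|² + |-3|² + |1|² = 11.0000

Frequency domain:
(1/3)Σ|X[k]|² = (1/3)(|-1|² + |2.0000+3.4641i|² + |2.0000-3.4641i|²) = (1/3)·33.0000 = 11.0000

Both sides agree, confirming Parseval's theorem.

Σ|x[n]|² = (1/N)Σ|X[k]|² = 11.0000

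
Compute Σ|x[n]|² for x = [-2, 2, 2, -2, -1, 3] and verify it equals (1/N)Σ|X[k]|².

Time domain:
Σ|x[n]|² = |-2|² + |2|² + |2|² + |-2|² + |-1|² + |3|² = 26.0000

Frequency domain:
(1/6)Σ|X[k]|² = (1/6)(|2|² + |2.0000-1.7321i|² + |-7.0000+3.4641i|² + |-4|² + |-7.0000-3.4641i|² + |2.0000+1.7321i|²) = (1/6)·156.0000 = 26.0000

Both sides agree, confirming Parseval's theorem.

Σ|x[n]|² = (1/N)Σ|X[k]|² = 26.0000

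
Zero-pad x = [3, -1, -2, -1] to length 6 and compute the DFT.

Original 4-point DFT: [-1, 5, 3, 5]
Zero-padded 6-point DFT provides frequency interpolation.

DFT_6([x, 0, ...]) = [-1, 4.5000+2.5981i, 3.5000-0.8660i, 3, 3.5000+0.8660i, 4.5000-2.5981i]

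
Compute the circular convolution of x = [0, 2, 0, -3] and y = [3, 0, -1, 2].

(x ⊛ y)[n] = Σ(m=0 to 3) x[m] · y[(n-m) mod 4]

Computing each output sample:
(x ⊛ y)[0] = 4
(x ⊛ y)[1] = 9
(x ⊛ y)[2] = -6
(x ⊛ y)[3] = -11

x ⊛ y = [4, 9, -6, -11]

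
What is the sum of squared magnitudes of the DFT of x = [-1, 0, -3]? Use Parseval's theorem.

Parseval: Σ|x[n]|² = (1/N)Σ|X[k]|², so Σ|X[k]|² = N·Σ|x[n]|² = 3·10.0000

Σ|X[k]|² = N·Σ|x[n]|² = 3·10.0000 = 30.0000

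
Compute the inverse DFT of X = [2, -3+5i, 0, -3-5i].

x[n] = (1/4) Σ(k=0 to 3) X[k] · e^(2πikn/4)

Computing each x[n]:
x[0] = -1
x[1] = -2
x[2] = 2
x[3] = 3

x = [-1, -2, 2, 3]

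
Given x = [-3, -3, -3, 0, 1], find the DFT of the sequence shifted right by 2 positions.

Time shift by 2: X_shifted[k] = ω_5^(2k) · X[k]
Shifted x = [0, 1, -3, -3, -3]

DFT(x[n-2]) = [-8, 4.2361-3.8042i, -0.2361-2.3511i, -0.2361+2.3511i, 4.2361+3.8042i]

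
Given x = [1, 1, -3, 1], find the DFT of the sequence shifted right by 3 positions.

Time shift by 3: X_shifted[k] = ω_4^(3k) · X[k]
Shifted x = [1, -3, 1, 1]

DFT(x[n-3]) = [0, 4i, 4, -4i]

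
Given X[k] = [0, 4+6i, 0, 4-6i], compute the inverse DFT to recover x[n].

x[n] = (1/4) Σ(k=0 to 3) X[k] · e^(2πikn/4)

Computing each x[n]:
x[0] = 2
x[1] = -3
x[2] = -2
x[3] = 3

x = [2, -3, -2, 3]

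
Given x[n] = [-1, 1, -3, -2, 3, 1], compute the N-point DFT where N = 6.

X[k] = Σ(n=0 to 5) x[n] · ω_6^(nk)
where ω_6 = e^(-2πi/6)

Computing each X[k]:
X[0] = -1
X[1] = 2.0000+5.1962i
X[2] = -4.0000-5.1962i
X[3] = -1
X[4] = -4.0000+5.1962i
X[5] = 2.0000-5.1962i

X = [-1, 2.0000+5.1962i, -4.0000-5.1962i, -1, -4.0000+5.1962i, 2.0000-5.1962i]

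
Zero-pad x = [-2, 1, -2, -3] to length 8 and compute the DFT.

Original 4-point DFT: [-6, -4i, -2, 4i]
Zero-padded 8-point DFT provides frequency interpolation.

DFT_8([x, 0, ...]) = [-6, 0.8284+3.4142i, -4i, -4.8284-0.5858i, -2, -4.8284+0.5858i, 4i, 0.8284-3.4142i]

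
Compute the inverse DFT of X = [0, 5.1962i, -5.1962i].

x[n] = (1/3) Σ(k=0 to 2) X[k] · e^(2πikn/3)

Computing each x[n]:
x[0] = 0
x[1] = -3
x[2] = 3

x = [0, -3, 3]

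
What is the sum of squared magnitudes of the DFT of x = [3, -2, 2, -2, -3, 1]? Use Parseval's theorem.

Parseval: Σ|x[n]|² = (1/N)Σ|X[k]|², so Σ|X[k]|² = N·Σ|x[n]|² = 6·31.0000

Σ|X[k]|² = N·Σ|x[n]|² = 6·31.0000 = 186.0000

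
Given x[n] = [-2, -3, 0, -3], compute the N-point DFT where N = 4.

X[k] = Σ(n=0 to 3) x[n] · ω_4^(nk)
where ω_4 = e^(-2πi/4)

Computing each X[k]:
X[0] = -8
X[1] = -2
X[2] = 4
X[3] = -2

X = [-8, -2, 4, -2]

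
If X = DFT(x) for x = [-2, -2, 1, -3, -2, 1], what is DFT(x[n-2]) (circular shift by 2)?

Time shift by 2: X_shifted[k] = ω_6^(2k) · X[k]
Shifted x = [-2, 1, -2, -2, 1, -3]

DFT(x[n-2]) = [-7, -0.5000-0.8660i, -2.5000-6.0622i, 1, -2.5000+6.0622i, -0.5000+0.8660i]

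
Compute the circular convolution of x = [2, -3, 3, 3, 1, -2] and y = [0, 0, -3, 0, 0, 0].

(x ⊛ y)[n] = Σ(m=0 to 5) x[m] · y[(n-m) mod 6]

Computing each output sample:
(x ⊛ y)[0] = -3
(x ⊛ y)[1] = 6
(x ⊛ y)[2] = -6
(x ⊛ y)[3] = 9
(x ⊛ y)[4] = -9
(x ⊛ y)[5] = -9

x ⊛ y = [-3, 6, -6, 9, -9, -9]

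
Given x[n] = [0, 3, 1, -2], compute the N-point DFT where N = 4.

X[k] = Σ(n=0 to 3) x[n] · ω_4^(nk)
where ω_4 = e^(-2πi/4)

Computing each X[k]:
X[0] = 2
X[1] = -1-5i
X[2] = 0
X[3] = -1+5i

X = [2, -1-5i, 0, -1+5i]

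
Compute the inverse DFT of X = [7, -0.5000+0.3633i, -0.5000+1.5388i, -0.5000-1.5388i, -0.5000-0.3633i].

x[n] = (1/5) Σ(k=0 to 4) X[k] · e^(2πikn/5)

Computing each x[n]:
x[0] = 1
x[1] = 1
x[2] = 2
x[3] = 1
x[4] = 2

x = [1, 1, 2, 1, 2]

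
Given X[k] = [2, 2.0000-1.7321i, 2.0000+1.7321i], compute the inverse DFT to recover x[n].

x[n] = (1/3) Σ(k=0 to 2) X[k] · e^(2πikn/3)

Computing each x[n]:
x[0] = 2
x[1] = 1
x[2] = -1

x = [2, 1, -1]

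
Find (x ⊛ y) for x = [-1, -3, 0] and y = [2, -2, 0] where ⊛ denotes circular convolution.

(x ⊛ y)[n] = Σ(m=0 to 2) x[m] · y[(n-m) mod 3]

Computing each output sample:
(x ⊛ y)[0] = -2
(x ⊛ y)[1] = -4
(x ⊛ y)[2] = 6

x ⊛ y = [-2, -4, 6]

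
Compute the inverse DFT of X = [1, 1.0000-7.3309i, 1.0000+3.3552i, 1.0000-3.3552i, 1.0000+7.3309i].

x[n] = (1/5) Σ(k=0 to 4) X[k] · e^(2πikn/5)

Computing each x[n]:
x[0] = 1
x[1] = 2
x[2] = 3
x[3] = -3
x[4] = -2

x = [1, 2, 3, -3, -2]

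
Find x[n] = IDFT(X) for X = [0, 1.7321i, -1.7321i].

x[n] = (1/3) Σ(k=0 to 2) X[k] · e^(2πikn/3)

Computing each x[n]:
x[0] = 0
x[1] = -1
x[2] = 1

x = [0, -1, 1]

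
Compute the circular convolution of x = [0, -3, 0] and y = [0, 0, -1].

(x ⊛ y)[n] = Σ(m=0 to 2) x[m] · y[(n-m) mod 3]

Computing each output sample:
(x ⊛ y)[0] = 3
(x ⊛ y)[1] = 0
(x ⊛ y)[2] = 0

x ⊛ y = [3, 0, 0]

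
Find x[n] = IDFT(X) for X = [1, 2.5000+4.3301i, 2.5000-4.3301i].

x[n] = (1/3) Σ(k=0 to 2) X[k] · e^(2πikn/3)

Computing each x[n]:
x[0] = 2
x[1] = -3
x[2] = 2

x = [2, -3, 2]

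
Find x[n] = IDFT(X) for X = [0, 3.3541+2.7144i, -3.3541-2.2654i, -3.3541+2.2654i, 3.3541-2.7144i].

x[n] = (1/5) Σ(k=0 to 4) X[k] · e^(2πikn/5)

Computing each x[n]:
x[0] = 0
x[1] = 1
x[2] = -3
x[3] = 0
x[4] = 2

x = [0, 1, -3, 0, 2]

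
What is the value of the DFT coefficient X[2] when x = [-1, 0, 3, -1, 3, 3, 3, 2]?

X[2] = Σ(n=0 to 7) x[n] · ω_8^(2n) where ω_8 = e^(-2πi/8)
= (-1)·ω_8^0 + (0)·ω_8^2 + (3)·ω_8^4 + (-1)·ω_8^6 + (3)·ω_8^8 + (3)·ω_8^10 + (3)·ω_8^12 + (2)·ω_8^14

X[2] = -4-2i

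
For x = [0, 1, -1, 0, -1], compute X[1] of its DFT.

X[1] = Σ(n=0 to 4) x[n] · ω_5^(1n) where ω_5 = e^(-2πi/5)
= (0)·ω_5^0 + (1)·ω_5^1 + (-1)·ω_5^2 + (0)·ω_5^3 + (-1)·ω_5^4

X[1] = 0.8090-1.3143i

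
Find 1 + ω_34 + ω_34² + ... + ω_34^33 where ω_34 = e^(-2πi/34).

Sum of all nth roots of unity equals 0 for n > 1 (geometric series with r ≠ 1).

0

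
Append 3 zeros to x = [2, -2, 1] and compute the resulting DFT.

Original 3-point DFT: [1, 2.5000+2.5981i, 2.5000-2.5981i]
Zero-padded 6-point DFT provides frequency interpolation.

DFT_6([x, 0, ...]) = [1, 0.5000+0.8660i, 2.5000+2.5981i, 5, 2.5000-2.5981i, 0.5000-0.8660i]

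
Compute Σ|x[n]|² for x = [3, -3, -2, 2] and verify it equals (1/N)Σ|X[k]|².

Time domain:
Σ|x[n]|² = |3|² + |-3|² + |-2|² + |2|² = 26.0000

Frequency domain:
(1/4)Σ|X[k]|² = (1/4)(|0|² + |5+5i|² + |2|² + |5-5i|²) = (1/4)·104.0000 = 26.0000

Both sides agree, confirming Parseval's theorem.

Σ|x[n]|² = (1/N)Σ|X[k]|² = 26.0000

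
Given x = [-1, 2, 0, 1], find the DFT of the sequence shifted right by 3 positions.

Time shift by 3: X_shifted[k] = ω_4^(3k) · X[k]
Shifted x = [2, 0, 1, -1]

DFT(x[n-3]) = [2, 1-1i, 4, 1+1i]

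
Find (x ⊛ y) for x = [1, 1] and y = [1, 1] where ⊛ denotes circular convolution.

(x ⊛ y)[n] = Σ(m=0 to 1) x[m] · y[(n-m) mod 2]

Computing each output sample:
(x ⊛ y)[0] = 2
(x ⊛ y)[1] = 2

x ⊛ y = [2, 2]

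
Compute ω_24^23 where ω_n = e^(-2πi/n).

ω_24^23 = e^(-2πi·23/24)
= cos(-2π·23/24) + i·sin(-2π·23/24)
= cos(-46π/24) + i·sin(-46π/24)

ω_24^23 = cos(-46π/24) + i·sin(-46π/24) = 0.9659+0.2588i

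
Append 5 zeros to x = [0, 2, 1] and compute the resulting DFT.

Original 3-point DFT: [3, -1.5000-0.8660i, -1.5000+0.8660i]
Zero-padded 8-point DFT provides frequency interpolation.

DFT_8([x, 0, ...]) = [3, 1.4142-2.4142i, -1-2i, -1.4142-0.4142i, -1, -1.4142+0.4142i, -1+2i, 1.4142+2.4142i]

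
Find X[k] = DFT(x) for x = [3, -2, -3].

X[k] = Σ(n=0 to 2) x[n] · ω_3^(nk)
where ω_3 = e^(-2πi/3)

Computing each X[k]:
X[0] = -2
X[1] = 5.5000-0.8660i
X[2] = 5.5000+0.8660i

X = [-2, 5.5000-0.8660i, 5.5000+0.8660i]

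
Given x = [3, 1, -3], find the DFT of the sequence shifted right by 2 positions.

Time shift by 2: X_shifted[k] = ω_3^(2k) · X[k]
Shifted x = [1, -3, 3]

DFT(x[n-2]) = [1, 1.0000+5.1962i, 1.0000-5.1962i]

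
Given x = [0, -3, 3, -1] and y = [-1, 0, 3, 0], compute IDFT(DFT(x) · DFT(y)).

(x ⊛ y)[n] = Σ(m=0 to 3) x[m] · y[(n-m) mod 4]

Computing each output sample:
(x ⊛ y)[0] = 9
(x ⊛ y)[1] = 0
(x ⊛ y)[2] = -3
(x ⊛ y)[3] = -8

x ⊛ y = [9, 0, -3, -8]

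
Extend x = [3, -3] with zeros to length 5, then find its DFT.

Original 2-point DFT: [0, 6]
Zero-padded 5-point DFT provides frequency interpolation.

DFT_5([x, 0, ...]) = [0, 2.0729+2.8532i, 5.4271+1.7634i, 5.4271-1.7634i, 2.0729-2.8532i]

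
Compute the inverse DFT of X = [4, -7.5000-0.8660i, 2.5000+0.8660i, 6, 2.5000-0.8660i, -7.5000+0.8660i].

x[n] = (1/6) Σ(k=0 to 5) X[k] · e^(2πikn/6)

Computing each x[n]:
x[0] = 0
x[1] = -2
x[2] = 3
x[3] = 3
x[4] = 2
x[5] = -2

x = [0, -2, 3, 3, 2, -2]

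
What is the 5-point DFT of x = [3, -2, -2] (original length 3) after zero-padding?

Original 3-point DFT: [-1, 5, 5]
Zero-padded 5-point DFT provides frequency interpolation.

DFT_5([x, 0, ...]) = [-1, 4.0000+3.0777i, 4.0000-0.7265i, 4.0000+0.7265i, 4.0000-3.0777i]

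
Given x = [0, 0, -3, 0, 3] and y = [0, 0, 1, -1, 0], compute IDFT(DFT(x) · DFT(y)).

(x ⊛ y)[n] = Σ(m=0 to 4) x[m] · y[(n-m) mod 5]

Computing each output sample:
(x ⊛ y)[0] = 3
(x ⊛ y)[1] = 3
(x ⊛ y)[2] = -3
(x ⊛ y)[3] = 0
(x ⊛ y)[4] = -3

x ⊛ y = [3, 3, -3, 0, -3]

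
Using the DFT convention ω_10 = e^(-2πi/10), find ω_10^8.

ω_10^8 = e^(-2πi·8/10)
= cos(-2π·8/10) + i·sin(-2π·8/10)
= cos(-16π/10) + i·sin(-16π/10)

ω_10^8 = cos(-16π/10) + i·sin(-16π/10) = 0.3090+0.9511i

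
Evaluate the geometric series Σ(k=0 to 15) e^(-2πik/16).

Sum of all nth roots of unity equals 0 for n > 1 (geometric series with r ≠ 1).

0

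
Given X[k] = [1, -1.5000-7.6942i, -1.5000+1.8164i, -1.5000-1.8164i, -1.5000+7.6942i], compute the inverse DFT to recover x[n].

x[n] = (1/5) Σ(k=0 to 4) X[k] · e^(2πikn/5)

Computing each x[n]:
x[0] = -1
x[1] = 3
x[2] = 3
x[3] = -2
x[4] = -2

x = [-1, 3, 3, -2, -2]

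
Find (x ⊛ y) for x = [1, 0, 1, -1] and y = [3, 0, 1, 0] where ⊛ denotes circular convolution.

(x ⊛ y)[n] = Σ(m=0 to 3) x[m] · y[(n-m) mod 4]

Computing each output sample:
(x ⊛ y)[0] = 4
(x ⊛ y)[1] = -1
(x ⊛ y)[2] = 4
(x ⊛ y)[3] = -3

x ⊛ y = [4, -1, 4, -3]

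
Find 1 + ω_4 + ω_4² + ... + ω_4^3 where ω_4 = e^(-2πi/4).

Sum of all nth roots of unity equals 0 for n > 1 (geometric series with r ≠ 1).

0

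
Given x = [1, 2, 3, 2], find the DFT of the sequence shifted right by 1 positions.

Time shift by 1: X_shifted[k] = ω_4^(1k) · X[k]
Shifted x = [2, 1, 2, 3]

DFT(x[n-1]) = [8, 2i, 0, -2i]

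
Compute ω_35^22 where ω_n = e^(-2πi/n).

ω_35^22 = e^(-2πi·22/35)
= cos(-2π·22/35) + i·sin(-2π·22/35)
= cos(-44π/35) + i·sin(-44π/35)

ω_35^22 = cos(-44π/35) + i·sin(-44π/35) = -0.6911+0.7228i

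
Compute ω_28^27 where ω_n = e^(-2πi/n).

ω_28^27 = e^(-2πi·27/28)
= cos(-2π·27/28) + i·sin(-2π·27/28)
= cos(-54π/28) + i·sin(-54π/28)

ω_28^27 = cos(-54π/28) + i·sin(-54π/28) = 0.9749+0.2225i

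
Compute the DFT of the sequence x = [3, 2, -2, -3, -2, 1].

X[k] = Σ(n=0 to 5) x[n] · ω_6^(nk)
where ω_6 = e^(-2πi/6)

Computing each X[k]:
X[0] = -1
X[1] = 9.5000-0.8660i
X[2] = 0.5000-0.8660i
X[3] = -1
X[4] = 0.5000+0.8660i
X[5] = 9.5000+0.8660i

X = [-1, 9.5000-0.8660i, 0.5000-0.8660i, -1, 0.5000+0.8660i, 9.5000+0.8660i]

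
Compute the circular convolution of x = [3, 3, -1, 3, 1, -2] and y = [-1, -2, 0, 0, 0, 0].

(x ⊛ y)[n] = Σ(m=0 to 5) x[m] · y[(n-m) mod 6]

Computing each output sample:
(x ⊛ y)[0] = 1
(x ⊛ y)[1] = -9
(x ⊛ y)[2] = -5
(x ⊛ y)[3] = -1
(x ⊛ y)[4] = -7
(x ⊛ y)[5] = 0

x ⊛ y = [1, -9, -5, -1, -7, 0]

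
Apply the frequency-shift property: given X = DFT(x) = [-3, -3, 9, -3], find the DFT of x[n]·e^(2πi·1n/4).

Modulation property: DFT(ω_4^(-1n)·x[n]) = X[(k-1) mod 4], so circularly shift X by 1 positions.

X[k-1] = [-3, -3, -3, 9]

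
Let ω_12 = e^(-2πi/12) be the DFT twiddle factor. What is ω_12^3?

ω_12^3 = e^(-2πi·3/12)
= cos(-2π·3/12) + i·sin(-2π·3/12)
= cos(-6π/12) + i·sin(-6π/12)

ω_12^3 = cos(-6π/12) + i·sin(-6π/12) = -1i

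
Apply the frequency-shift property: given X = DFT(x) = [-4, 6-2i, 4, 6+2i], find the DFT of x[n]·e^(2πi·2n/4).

Modulation property: DFT(ω_4^(-2n)·x[n]) = X[(k-2) mod 4], so circularly shift X by 2 positions.

X[k-2] = [4, 6+2i, -4, 6-2i]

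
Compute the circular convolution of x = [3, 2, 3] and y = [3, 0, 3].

(x ⊛ y)[n] = Σ(m=0 to 2) x[m] · y[(n-m) mod 3]

Computing each output sample:
(x ⊛ y)[0] = 15
(x ⊛ y)[1] = 15
(x ⊛ y)[2] = 18

x ⊛ y = [15, 15, 18]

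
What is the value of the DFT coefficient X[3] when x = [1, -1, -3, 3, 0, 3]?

X[3] = Σ(n=0 to 5) x[n] · ω_6^(3n) where ω_6 = e^(-2πi/6)
= (1)·ω_6^0 + (-1)·ω_6^3 + (-3)·ω_6^6 + (3)·ω_6^9 + (0)·ω_6^12 + (3)·ω_6^15

X[3] = -7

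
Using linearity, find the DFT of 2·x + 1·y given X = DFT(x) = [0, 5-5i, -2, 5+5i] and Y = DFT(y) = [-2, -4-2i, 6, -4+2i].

By linearity: DFT(2x + 1y) = 2·DFT(x) + 1·DFT(y)
= 2·[0, 5-5i, -2, 5+5i] + 1·[-2, -4-2i, 6, -4+2i]

Computing element-wise:
Z[0] = 2·(0) + 1·(-2) = -2
Z[1] = 2·(5-5i) + 1·(-4-2i) = 6-12i
Z[2] = 2·(-2) + 1·(6) = 2
Z[3] = 2·(5+5i) + 1·(-4+2i) = 6+12i

DFT(2x + 1y) = 2·X + 1·Y = [-2, 6-12i, 2, 6+12i]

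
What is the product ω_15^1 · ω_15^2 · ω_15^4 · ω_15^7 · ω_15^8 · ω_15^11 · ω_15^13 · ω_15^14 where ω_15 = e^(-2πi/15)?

The primitive 15th roots of unity are ω_15^k for k coprime to 15: k ∈ {1, 2, 4, 7, 8, 11, 13, 14}
Their product equals the constant term of the cyclotomic polynomial Φ_15(x) up to sign.
For n ≥ 3, the product of all primitive nth roots of unity is 1. (For n=1 it is 1; for n=2 it is -1.)

1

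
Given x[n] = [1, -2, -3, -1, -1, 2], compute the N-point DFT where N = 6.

X[k] = Σ(n=0 to 5) x[n] · ω_6^(nk)
where ω_6 = e^(-2πi/6)

Computing each X[k]:
X[0] = -4
X[1] = 4.0000+5.1962i
X[2] = 2.0000+1.7321i
X[3] = -2
X[4] = 2.0000-1.7321i
X[5] = 4.0000-5.1962i

X = [-4, 4.0000+5.1962i, 2.0000+1.7321i, -2, 2.0000-1.7321i, 4.0000-5.1962i]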